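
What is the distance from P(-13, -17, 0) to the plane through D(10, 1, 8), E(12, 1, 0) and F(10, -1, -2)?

5√42/21

DE = (2, 0, -8) and DF = (0, -2, -10), so a normal is n = DE × DF = (-16, 20, -4).
n = (-16, 20, -4); n·P − (-172) = 40; |n| = 4√42; distance = 40/(4√42) = 10/√42.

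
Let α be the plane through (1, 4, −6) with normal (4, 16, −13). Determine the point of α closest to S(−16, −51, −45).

(-12, -35, -58)

n = (4, 16, −13), |n|² = 441, and n·S − 146 = -441.
t = -441/441 = -1, so the foot is S − t·n = (−16, −51, −45) − (-1)·(4, 16, −13) = (−12, −35, −58).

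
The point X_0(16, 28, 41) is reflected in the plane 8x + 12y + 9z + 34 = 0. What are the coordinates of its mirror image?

(-32, -44, -13)

With n = (8, 12, 9), the signed offset is (n·X_0 − (-34))/|n|² = 867/289 = 3.
X_0' = X_0 − 2t·n = (16, 28, 41) − 6·(8, 12, 9) = (-32, -44, -13).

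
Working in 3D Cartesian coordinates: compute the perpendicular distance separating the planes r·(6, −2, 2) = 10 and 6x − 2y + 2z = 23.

Both planes have normal n = (6, −2, 2), |n| = 2√11. Any point on the first plane is at distance |23 − 10|/|n| = 13/(2√11) from the second.

13√11/22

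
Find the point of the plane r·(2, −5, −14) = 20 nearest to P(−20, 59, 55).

n = (2, −5, −14), |n|² = 225, and n·P − 20 = -1125.
t = -1125/225 = -5, so the foot is P − t·n = (−20, 59, 55) − (-5)·(2, −5, −14) = (−10, 34, −15).

(-10, 34, -15)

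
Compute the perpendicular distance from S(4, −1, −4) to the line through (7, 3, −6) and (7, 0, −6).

√13

A direction vector is d = (0, −3, 0).
AP = (−3, −4, 2), and AP × d = (6, 0, 9).
|AP × d|² = 117 and |d|² = 9, so the distance is √(117/9) = √13.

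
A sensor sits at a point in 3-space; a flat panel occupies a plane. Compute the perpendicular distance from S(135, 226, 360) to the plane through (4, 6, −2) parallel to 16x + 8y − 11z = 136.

6

Parallel planes share the normal n = (16, 8, −11); since (4, 6, −2) lies on the plane, its equation is 16x + 8y − 11z = 134.
n = (16, 8, −11); n·P − 134 = -126; |n| = 21; distance = 126/21 = 6.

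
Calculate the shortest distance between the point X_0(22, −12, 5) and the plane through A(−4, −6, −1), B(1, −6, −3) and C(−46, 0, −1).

2/15

AB = (5, 0, −2) and AC = (−42, 6, 0), so a normal is n = AB × AC = (12, 84, 30).
Then n·(22, −12, 5) − (−582) = −12.
|n| = √(144 + 7056 + 900) = 90, so the distance is |-12|/90 = 2/15.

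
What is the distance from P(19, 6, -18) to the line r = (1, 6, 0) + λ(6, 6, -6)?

Direction vector d = (6, 6, -6).
AP = (18, 0, -18), and AP × d = (108, 0, 108).
|AP × d|² = 23328 and |d|² = 108, so the distance is √(23328/108) = √216 = 6√6.

6√6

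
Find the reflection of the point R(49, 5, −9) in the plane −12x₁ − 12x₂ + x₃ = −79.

(1, -43, -5)

With n = (−12, −12, 1), the signed offset is (n·R − (-79))/|n|² = -578/289 = -2.
R' = R − 2t·n = (49, 5, −9) − (-4)·(−12, −12, 1) = (1, −43, −5).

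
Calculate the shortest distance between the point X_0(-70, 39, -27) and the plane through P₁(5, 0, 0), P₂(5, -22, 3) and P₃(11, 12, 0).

P₁P₂ = (0, -22, 3) and P₁P₃ = (6, 12, 0), so a normal is n = P₁P₂ × P₁P₃ = (-36, 18, 132).
d = |(-36)·(-70) + 18·39 + 132·(-27) − (-180)| / √(1296 + 324 + 17424) = |-162| / 138 = 27/23.

27/23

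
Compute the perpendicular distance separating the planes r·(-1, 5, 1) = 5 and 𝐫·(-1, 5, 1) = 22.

With common normal n = (-1, 5, 1) (|n| = 3√3), the distance is |5 − 22|/|n| = 17/(3√3).

17/(3√3)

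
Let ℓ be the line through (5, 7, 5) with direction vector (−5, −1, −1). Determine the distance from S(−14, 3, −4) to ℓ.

√26

Direction vector d = (−5, −1, −1).
AP = (−19, −4, −9), and AP × d = (−5, 26, −1).
|AP × d|² = 702 and |d|² = 27, so the distance is √(702/27) = √26.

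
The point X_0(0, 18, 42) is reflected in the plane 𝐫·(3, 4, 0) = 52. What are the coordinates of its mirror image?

With n = (3, 4, 0), the signed offset is (n·X_0 − 52)/|n|² = 20/25 = 4/5.
X_0' = X_0 − 2t·n = (0, 18, 42) − (8/5)·(3, 4, 0) = (−24/5, 58/5, 42).

(-24/5, 58/5, 42)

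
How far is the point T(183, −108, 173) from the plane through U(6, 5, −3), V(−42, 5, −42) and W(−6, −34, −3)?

UV = (−48, 0, −39) and UW = (−12, −39, 0), so a normal is n = UV × UW = (−1521, 468, 1872).
d = |(-1521)·183 + 468·(-108) + 1872·173 − (-12402)| / √(2313441 + 219024 + 3504384) = |7371| / 2457 = 3.

3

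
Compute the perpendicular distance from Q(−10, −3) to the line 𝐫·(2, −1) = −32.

3√5

The normal to the line is n = (2, −1) with |n| = √5.
|n·Q − (-32)| = |-17 − (-32)| = 15, so the distance is 15/√5 = 3√5.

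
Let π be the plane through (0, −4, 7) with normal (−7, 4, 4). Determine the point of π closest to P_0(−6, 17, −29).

(-68/9, 161/9, -253/9)

n = (−7, 4, 4), |n|² = 81, and n·P_0 − 12 = -18.
t = -18/81 = -2/9, so the foot is P_0 − t·n = (−6, 17, −29) − (-2/9)·(−7, 4, 4) = (−68/9, 161/9, −253/9).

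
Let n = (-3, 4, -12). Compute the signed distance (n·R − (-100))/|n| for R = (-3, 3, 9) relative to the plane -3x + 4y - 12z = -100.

n·R − (-100) = 13.
|n| = 13, so the signed distance is 13/13 = 1.

1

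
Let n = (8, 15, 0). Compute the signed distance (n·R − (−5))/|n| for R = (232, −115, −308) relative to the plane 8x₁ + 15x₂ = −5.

8

n·R − (-5) = 136.
|n| = 17, so the signed distance is 136/17 = 8.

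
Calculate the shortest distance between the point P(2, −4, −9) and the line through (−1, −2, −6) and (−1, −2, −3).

A direction vector is d = (0, 0, 3).
AP = (3, −2, −3); AP·d = -9, |AP|² = 22, |d|² = 9.
distance² = |AP|² − (AP·d)²/|d|² = 22 − 81/9 = 13, so the distance is √13.

√13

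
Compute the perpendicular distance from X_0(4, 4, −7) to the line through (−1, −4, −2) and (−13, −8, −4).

√73

A direction vector is d = (−12, −4, −2).
AP = (5, 8, −5); AP·d = -82, |AP|² = 114, |d|² = 164.
distance² = |AP|² − (AP·d)²/|d|² = 114 − 6724/164 = 73, so the distance is √73.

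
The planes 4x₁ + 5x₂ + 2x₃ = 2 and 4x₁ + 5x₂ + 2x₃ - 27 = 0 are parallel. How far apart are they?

Both planes have normal n = (4, 5, 2), |n| = 3√5. Any point on the first plane is at distance |27 − 2|/|n| = 25/(3√5) = 5√5/3 from the second.

5√5/3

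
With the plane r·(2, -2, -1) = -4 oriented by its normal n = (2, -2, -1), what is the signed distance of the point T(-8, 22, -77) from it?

7

n·T − (-4) = 21.
|n| = 3, so the signed distance is 21/3 = 7.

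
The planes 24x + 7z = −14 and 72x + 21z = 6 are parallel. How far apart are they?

16/25

Divide the second equation by 3 to match normals: 24x + 7z = 2.
With common normal n = (24, 0, 7) (|n| = 25), the distance is |(-14) − 2|/|n| = 16/25.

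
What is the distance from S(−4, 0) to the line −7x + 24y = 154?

126/25

d = |(-7)·(-4) + 24·0 − 154| / √(49 + 576) = |-126|/25 = 126/25.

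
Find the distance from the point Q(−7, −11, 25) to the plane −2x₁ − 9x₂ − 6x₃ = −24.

Normal vector n = (−2, −9, −6), and n·(−7, −11, 25) − (−24) = −13.
|n| = √(4 + 81 + 36) = 11, so the distance is |-13|/11 = 13/11.

13/11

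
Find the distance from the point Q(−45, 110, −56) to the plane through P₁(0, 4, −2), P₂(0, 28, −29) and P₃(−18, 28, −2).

P₁P₂ = (0, 24, −27) and P₁P₃ = (−18, 24, 0), so a normal is n = P₁P₂ × P₁P₃ = (648, 486, 432).
Then n·(−45, 110, −56) − 1080 = −972.
|n| = √(419904 + 236196 + 186624) = 918, so the distance is |-972|/918 = 18/17.

18/17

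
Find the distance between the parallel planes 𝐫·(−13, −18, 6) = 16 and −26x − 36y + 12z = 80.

24/23

Divide the second equation by 2 to match normals: −13x − 18y + 6z = 40.
Both planes have normal n = (−13, −18, 6), |n| = 23. Any point on the first plane is at distance |40 − 16|/|n| = 24/23 from the second.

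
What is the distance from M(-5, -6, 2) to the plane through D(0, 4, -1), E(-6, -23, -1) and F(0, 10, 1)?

7/11

DE = (-6, -27, 0) and DF = (0, 6, 2), so a normal is n = DE × DF = (-54, 12, -36).
Then n·(-5, -6, 2) - 84 = 42.
|n| = √(2916 + 144 + 1296) = 66, so the distance is |42|/66 = 7/11.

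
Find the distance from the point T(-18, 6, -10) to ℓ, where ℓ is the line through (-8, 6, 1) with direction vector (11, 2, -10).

Direction vector d = (11, 2, -10).
AP = (-10, 0, -11); AP·d = 0, |AP|² = 221, |d|² = 225.
distance² = |AP|² − (AP·d)²/|d|² = 221 − 0/225 = 221, so the distance is √221.

√221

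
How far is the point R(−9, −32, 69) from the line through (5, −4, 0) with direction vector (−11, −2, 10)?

√2141

Direction vector d = (−11, −2, 10).
AP = (−14, −28, 69); AP·d = 900, |AP|² = 5741, |d|² = 225.
distance² = |AP|² − (AP·d)²/|d|² = 5741 − 810000/225 = 2141, so the distance is √2141.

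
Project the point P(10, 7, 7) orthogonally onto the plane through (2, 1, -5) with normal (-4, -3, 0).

n = (-4, -3, 0), |n|² = 25, and n·P − (-11) = -50.
t = -50/25 = -2, so the foot is P − t·n = (10, 7, 7) − (-2)·(-4, -3, 0) = (2, 1, 7).

(2, 1, 7)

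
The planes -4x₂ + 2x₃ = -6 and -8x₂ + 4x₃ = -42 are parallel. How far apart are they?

3√5/2

Divide the second equation by 2 to match normals: -4x₂ + 2x₃ = -21.
With common normal n = (0, -4, 2) (|n| = 2√5), the distance is |(-6) − (-21)|/|n| = 15/(2√5) = 3√5/2.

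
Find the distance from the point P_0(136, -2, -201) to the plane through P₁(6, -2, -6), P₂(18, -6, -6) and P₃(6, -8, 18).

5

P₁P₂ = (12, -4, 0) and P₁P₃ = (0, -6, 24), so a normal is n = P₁P₂ × P₁P₃ = (-96, -288, -72).
Then n·(136, -2, -201) - 432 = 1560.
|n| = √(9216 + 82944 + 5184) = 312, so the distance is |1560|/312 = 5.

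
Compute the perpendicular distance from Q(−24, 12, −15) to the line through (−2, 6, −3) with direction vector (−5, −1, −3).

Direction vector d = (−5, −1, −3).
AP = (−22, 6, −12), and AP × d = (−30, −6, 52).
|AP × d|² = 3640 and |d|² = 35, so the distance is √(3640/35) = √104 = 2√26.

2√26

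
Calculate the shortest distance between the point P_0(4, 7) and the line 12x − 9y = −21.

2/5

The normal to the line is n = (12, −9) with |n| = 15.
|n·P_0 − (-21)| = |-15 − (-21)| = 6, so the distance is 6/15 = 2/5.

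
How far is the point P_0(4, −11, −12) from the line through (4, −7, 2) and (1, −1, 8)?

A direction vector is d = (−3, 6, 6).
AP = (0, −4, −14), and AP × d = (60, 42, −12).
|AP × d|² = 5508 and |d|² = 81, so the distance is √(5508/81) = √68 = 2√17.

2√17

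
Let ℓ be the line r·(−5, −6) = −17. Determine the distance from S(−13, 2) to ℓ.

70/√61

The normal to the line is n = (−5, −6) with |n| = √61.
|n·S − (-17)| = |53 − (-17)| = 70, so the distance is 70/√61 = 70√61/61.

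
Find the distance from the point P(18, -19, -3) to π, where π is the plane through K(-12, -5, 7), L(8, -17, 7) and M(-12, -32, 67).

2/5

KL = (20, -12, 0) and KM = (0, -27, 60), so a normal is n = KL × KM = (-720, -1200, -540).
d = |(-720)·18 + (-1200)·(-19) + (-540)·(-3) − 10860| / √(518400 + 1440000 + 291600) = |600| / 1500 = 2/5.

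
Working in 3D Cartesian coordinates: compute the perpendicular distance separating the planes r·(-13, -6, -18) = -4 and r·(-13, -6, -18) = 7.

Both planes have normal n = (-13, -6, -18), |n| = 23. Any point on the first plane is at distance |7 − (-4)|/|n| = 11/23 from the second.

11/23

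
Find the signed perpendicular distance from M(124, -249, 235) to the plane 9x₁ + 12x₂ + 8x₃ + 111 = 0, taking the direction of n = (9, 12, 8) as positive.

7

n·M − (-111) = 119.
|n| = 17, so the signed distance is 119/17 = 7.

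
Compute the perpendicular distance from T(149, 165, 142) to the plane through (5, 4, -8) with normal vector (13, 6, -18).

6

The plane has equation n·(r − (5, 4, -8)) = 0, i.e. n·r = 233.
Then n·(149, 165, 142) - 233 = 138.
|n| = √(169 + 36 + 324) = 23, so the distance is |138|/23 = 6.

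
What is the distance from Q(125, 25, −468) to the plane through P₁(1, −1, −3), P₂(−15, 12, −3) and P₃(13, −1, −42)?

8

P₁P₂ = (−16, 13, 0) and P₁P₃ = (12, 0, −39), so a normal is n = P₁P₂ × P₁P₃ = (−507, −624, −156).
Then n·(125, 25, −468) − 585 = −6552.
|n| = √(257049 + 389376 + 24336) = 819, so the distance is |-6552|/819 = 8.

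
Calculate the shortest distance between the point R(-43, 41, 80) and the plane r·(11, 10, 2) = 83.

14/15

d = |11·(-43) + 10·41 + 2·80 − 83| / √(121 + 100 + 4) = |14| / 15 = 14/15.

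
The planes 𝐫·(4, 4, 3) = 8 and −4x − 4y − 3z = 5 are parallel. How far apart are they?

13/√41

Divide the second equation by -1 to match normals: 4x + 4y + 3z = -5.
Both planes have normal n = (4, 4, 3), |n| = √41. Any point on the first plane is at distance |(-5) − 8|/|n| = 13/√41 = 13√41/41 from the second.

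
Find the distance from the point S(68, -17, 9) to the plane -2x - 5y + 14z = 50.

5/3

n = (-2, -5, 14); n·P − 50 = 25; |n| = 15; distance = 25/15 = 5/3.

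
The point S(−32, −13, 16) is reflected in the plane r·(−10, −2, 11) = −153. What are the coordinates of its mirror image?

(28, -1, -50)

n = (−10, −2, 11), |n|² = 225, n·S − (-153) = 675, so t = 675/225 = 3.
Foot F = S − 3·n = (−2, −7, −17); the reflection is 2F − S = (28, −1, −50).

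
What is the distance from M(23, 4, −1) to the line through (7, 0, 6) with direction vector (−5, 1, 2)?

√51

Direction vector d = (−5, 1, 2).
AP = (16, 4, −7), and AP × d = (15, 3, 36).
|AP × d|² = 1530 and |d|² = 30, so the distance is √(1530/30) = √51.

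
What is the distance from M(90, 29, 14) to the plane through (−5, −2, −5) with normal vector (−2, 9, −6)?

25/11

The plane has equation n·(r − (−5, −2, −5)) = 0, i.e. n·r = 22.
Then n·(90, 29, 14) − 22 = −25.
|n| = √(4 + 81 + 36) = 11, so the distance is |-25|/11 = 25/11.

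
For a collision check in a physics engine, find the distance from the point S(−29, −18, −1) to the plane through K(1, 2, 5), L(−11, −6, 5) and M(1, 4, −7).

KL = (−12, −8, 0) and KM = (0, 2, −12), so a normal is n = KL × KM = (96, −144, −24).
Then n·(−29, −18, −1) − (−312) = 144.
|n| = √(9216 + 20736 + 576) = 24√53, so the distance is |144|/(24√53) = 6/√53.

6/√53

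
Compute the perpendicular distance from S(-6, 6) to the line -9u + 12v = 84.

14/5

The normal to the line is n = (-9, 12) with |n| = 15.
|n·S − 84| = |126 − 84| = 42, so the distance is 42/15 = 14/5.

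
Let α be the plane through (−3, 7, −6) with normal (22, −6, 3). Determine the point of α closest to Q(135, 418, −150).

(2973/23, 9650/23, -3468/23)

The perpendicular from Q has direction n = (22, −6, 3): r = (135, 418, −150) + t(22, −6, 3).
Substitute into the plane: n·(Q + tn) = -126 gives 12 + 529t = -126, so t = -6/23.
Foot = (135, 418, −150) + (-6/23)·(22, −6, 3) = (2973/23, 9650/23, −3468/23).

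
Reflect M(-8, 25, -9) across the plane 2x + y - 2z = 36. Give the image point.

n = (2, 1, -2), |n|² = 9, n·M − 36 = -9, so t = -9/9 = -1.
Foot F = M − (-1)·n = (-6, 26, -11); the reflection is 2F − M = (-4, 27, -13).

(-4, 27, -13)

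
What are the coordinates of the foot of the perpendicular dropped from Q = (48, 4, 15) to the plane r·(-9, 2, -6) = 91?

(3, 14, -15)

n = (-9, 2, -6), |n|² = 121, and n·Q − 91 = -605.
t = -605/121 = -5, so the foot is Q − t·n = (48, 4, 15) − (-5)·(-9, 2, -6) = (3, 14, -15).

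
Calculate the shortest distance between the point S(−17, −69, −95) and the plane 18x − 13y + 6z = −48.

3

Normal vector n = (18, −13, 6), and n·(−17, −69, −95) − (−48) = 69.
|n| = √(324 + 169 + 36) = 23, so the distance is |69|/23 = 3.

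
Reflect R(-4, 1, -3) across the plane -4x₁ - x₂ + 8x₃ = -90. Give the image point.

n = (-4, -1, 8), |n|² = 81, n·R − (-90) = 81, so t = 81/81 = 1.
Foot F = R − 1·n = (0, 2, -11); the reflection is 2F − R = (4, 3, -19).

(4, 3, -19)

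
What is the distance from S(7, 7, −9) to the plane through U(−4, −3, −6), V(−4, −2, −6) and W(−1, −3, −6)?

UV = (0, 1, 0) and UW = (3, 0, 0), so a normal is n = UV × UW = (0, 0, −3).
d = |(-3)·(-9) − 18| / √(0 + 0 + 9) = |9| / 3 = 3.

3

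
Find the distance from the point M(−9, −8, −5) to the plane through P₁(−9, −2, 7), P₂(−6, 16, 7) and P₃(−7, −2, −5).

3√38/19

P₁P₂ = (3, 18, 0) and P₁P₃ = (2, 0, −12), so a normal is n = P₁P₂ × P₁P₃ = (−216, 36, −36).
Then n·(−9, −8, −5) − 1620 = 216.
|n| = √(46656 + 1296 + 1296) = 36√38, so the distance is |216|/(36√38) = 3√38/19.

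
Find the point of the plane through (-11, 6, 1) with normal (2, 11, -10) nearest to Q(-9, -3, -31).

(-11, -14, -21)

The perpendicular from Q has direction n = (2, 11, -10): r = (-9, -3, -31) + μ(2, 11, -10).
Substitute into the plane: n·(Q + μn) = 34 gives 259 + 225μ = 34, so μ = -1.
Foot = (-9, -3, -31) + (-1)·(2, 11, -10) = (-11, -14, -21).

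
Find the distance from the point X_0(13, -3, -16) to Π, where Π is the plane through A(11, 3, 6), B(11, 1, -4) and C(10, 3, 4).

AB = (0, -2, -10) and AC = (-1, 0, -2), so a normal is n = AB × AC = (4, 10, -2).
n = (4, 10, -2); n·P − 62 = -8; |n| = 2√30; distance = 8/(2√30) = 2√30/15.

2√30/15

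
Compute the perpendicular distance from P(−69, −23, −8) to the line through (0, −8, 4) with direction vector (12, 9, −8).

Direction vector d = (12, 9, −8).
AP = (−69, −15, −12); AP·d = -867, |AP|² = 5130, |d|² = 289.
distance² = |AP|² − (AP·d)²/|d|² = 5130 − 751689/289 = 2529, so the distance is 3√281.

3√281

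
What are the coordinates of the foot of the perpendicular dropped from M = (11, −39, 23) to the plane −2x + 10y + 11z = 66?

(9, -29, 34)

The perpendicular from M has direction n = (−2, 10, 11): r = (11, −39, 23) + μ(−2, 10, 11).
Substitute into the plane: n·(M + μn) = 66 gives -159 + 225μ = 66, so μ = 1.
Foot = (11, −39, 23) + 1·(−2, 10, 11) = (9, −29, 34).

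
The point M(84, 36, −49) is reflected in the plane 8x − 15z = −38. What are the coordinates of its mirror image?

n = (8, 0, −15), |n|² = 289, n·M − (-38) = 1445, so t = 1445/289 = 5.
Foot F = M − 5·n = (44, 36, 26); the reflection is 2F − M = (4, 36, 101).

(4, 36, 101)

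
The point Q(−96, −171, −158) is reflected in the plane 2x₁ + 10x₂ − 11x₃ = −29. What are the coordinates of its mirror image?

(-468/5, -159, -856/5)

n = (2, 10, −11), |n|² = 225, n·Q − (-29) = -135, so t = -135/225 = -3/5.
Foot F = Q − (-3/5)·n = (−474/5, −165, −823/5); the reflection is 2F − Q = (−468/5, −159, −856/5).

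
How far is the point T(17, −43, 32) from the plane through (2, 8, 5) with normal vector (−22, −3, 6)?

15/23

The plane has equation n·(r − (2, 8, 5)) = 0, i.e. n·r = -38.
n = (−22, −3, 6); n·P − (-38) = -15; |n| = 23; distance = 15/23.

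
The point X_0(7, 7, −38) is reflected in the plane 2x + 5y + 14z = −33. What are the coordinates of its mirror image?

n = (2, 5, 14), |n|² = 225, n·X_0 − (-33) = -450, so t = -450/225 = -2.
Foot F = X_0 − (-2)·n = (11, 17, −10); the reflection is 2F − X_0 = (15, 27, 18).

(15, 27, 18)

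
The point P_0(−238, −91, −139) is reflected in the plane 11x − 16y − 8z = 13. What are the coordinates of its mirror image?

With n = (11, −16, −8), the signed offset is (n·P_0 − 13)/|n|² = -63/441 = -1/7.
P_0' = P_0 − 2t·n = (−238, −91, −139) − (-2/7)·(11, −16, −8) = (−1644/7, −669/7, −989/7).

(-1644/7, -669/7, -989/7)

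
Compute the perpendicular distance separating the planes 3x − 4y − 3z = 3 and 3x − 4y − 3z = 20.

17/√34

Both planes have normal n = (3, −4, −3), |n| = √34. Any point on the first plane is at distance |20 − 3|/|n| = 17/√34 from the second.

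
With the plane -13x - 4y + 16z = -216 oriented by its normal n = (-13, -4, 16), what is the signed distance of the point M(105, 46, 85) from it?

n·M − (-216) = 27.
|n| = 21, so the signed distance is 27/21 = 9/7.

9/7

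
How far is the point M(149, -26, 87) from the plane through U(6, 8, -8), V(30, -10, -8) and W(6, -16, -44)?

7

UV = (24, -18, 0) and UW = (0, -24, -36), so a normal is n = UV × UW = (648, 864, -576).
Then n·(149, -26, 87) - 15408 = 8568.
|n| = √(419904 + 746496 + 331776) = 1224, so the distance is |8568|/1224 = 7.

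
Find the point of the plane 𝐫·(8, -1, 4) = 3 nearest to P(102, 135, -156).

The perpendicular from P has direction n = (8, -1, 4): r = (102, 135, -156) + λ(8, -1, 4).
Substitute into the plane: n·(P + λn) = 3 gives 57 + 81λ = 3, so λ = -2/3.
Foot = (102, 135, -156) + (-2/3)·(8, -1, 4) = (290/3, 407/3, -476/3).

(290/3, 407/3, -476/3)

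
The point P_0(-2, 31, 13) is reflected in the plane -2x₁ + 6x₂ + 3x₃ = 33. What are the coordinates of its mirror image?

(14, -17, -11)

n = (-2, 6, 3), |n|² = 49, n·P_0 − 33 = 196, so t = 196/49 = 4.
Foot F = P_0 − 4·n = (6, 7, 1); the reflection is 2F − P_0 = (14, -17, -11).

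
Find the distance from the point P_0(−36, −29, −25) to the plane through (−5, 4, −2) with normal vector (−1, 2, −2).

The plane has equation n·(r − (−5, 4, −2)) = 0, i.e. n·r = 17.
n = (−1, 2, −2); n·P − 17 = 11; |n| = 3; distance = 11/3.

11/3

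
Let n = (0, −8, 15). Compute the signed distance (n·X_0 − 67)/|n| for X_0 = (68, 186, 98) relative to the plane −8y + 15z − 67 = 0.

n·X_0 − 67 = -85.
|n| = 17, so the signed distance is -85/17 = -5.

-5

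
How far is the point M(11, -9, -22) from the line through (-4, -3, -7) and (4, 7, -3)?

A direction vector is d = (8, 10, 4).
AP = (15, -6, -15), and AP × d = (126, -180, 198).
|AP × d|² = 87480 and |d|² = 180, so the distance is √(87480/180) = √486 = 9√6.

9√6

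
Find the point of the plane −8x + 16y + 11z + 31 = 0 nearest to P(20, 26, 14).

(28, 10, 3)

n = (−8, 16, 11), |n|² = 441, and n·P − (-31) = 441.
t = 441/441 = 1, so the foot is P − t·n = (20, 26, 14) − 1·(−8, 16, 11) = (28, 10, 3).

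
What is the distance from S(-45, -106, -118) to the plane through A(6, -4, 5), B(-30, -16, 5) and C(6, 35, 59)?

3

AB = (-36, -12, 0) and AC = (0, 39, 54), so a normal is n = AB × AC = (-648, 1944, -1404).
d = |(-648)·(-45) + 1944·(-106) + (-1404)·(-118) − (-18684)| / √(419904 + 3779136 + 1971216) = |7452| / 2484 = 3.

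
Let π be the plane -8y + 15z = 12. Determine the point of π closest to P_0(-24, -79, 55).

(-24, -39, -20)

n = (0, -8, 15), |n|² = 289, and n·P_0 − 12 = 1445.
t = 1445/289 = 5, so the foot is P_0 − t·n = (-24, -79, 55) − 5·(0, -8, 15) = (-24, -39, -20).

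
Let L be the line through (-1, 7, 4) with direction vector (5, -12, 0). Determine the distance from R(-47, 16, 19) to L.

3√194

Direction vector d = (5, -12, 0).
AP = (-46, 9, 15), and AP × d = (180, 75, 507).
|AP × d|² = 295074 and |d|² = 169, so the distance is √(295074/169) = √1746 = 3√194.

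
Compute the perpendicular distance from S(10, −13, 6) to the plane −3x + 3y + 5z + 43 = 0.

4/√43

Normal vector n = (−3, 3, 5), and n·(10, −13, 6) − (−43) = 4.
|n| = √(9 + 9 + 25) = √43, so the distance is |4|/√43 = 4√43/43.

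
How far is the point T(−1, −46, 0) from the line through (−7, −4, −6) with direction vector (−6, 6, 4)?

6√29

Direction vector d = (−6, 6, 4).
AP = (6, −42, 6); AP·d = -264, |AP|² = 1836, |d|² = 88.
distance² = |AP|² − (AP·d)²/|d|² = 1836 − 69696/88 = 1044, so the distance is 6√29.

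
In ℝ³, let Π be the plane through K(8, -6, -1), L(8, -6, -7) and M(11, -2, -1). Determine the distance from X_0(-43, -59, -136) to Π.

9

KL = (0, 0, -6) and KM = (3, 4, 0), so a normal is n = KL × KM = (24, -18, 0).
d = |24·(-43) + (-18)·(-59) − 300| / √(576 + 324 + 0) = |-270| / 30 = 9.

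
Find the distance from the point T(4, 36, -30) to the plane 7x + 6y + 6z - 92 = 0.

28/11

Normal vector n = (7, 6, 6), and n·(4, 36, -30) - 92 = -28.
|n| = √(49 + 36 + 36) = 11, so the distance is |-28|/11 = 28/11.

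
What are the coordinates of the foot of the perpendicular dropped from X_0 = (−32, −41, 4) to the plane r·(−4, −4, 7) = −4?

n = (−4, −4, 7), |n|² = 81, and n·X_0 − (-4) = 324.
t = 324/81 = 4, so the foot is X_0 − t·n = (−32, −41, 4) − 4·(−4, −4, 7) = (−16, −25, −24).

(-16, -25, -24)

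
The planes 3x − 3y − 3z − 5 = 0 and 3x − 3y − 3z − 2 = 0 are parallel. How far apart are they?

Both planes have normal n = (3, −3, −3), |n| = 3√3. Any point on the first plane is at distance |2 − 5|/|n| = 3/(3√3) = 1/√3 from the second.

√3/3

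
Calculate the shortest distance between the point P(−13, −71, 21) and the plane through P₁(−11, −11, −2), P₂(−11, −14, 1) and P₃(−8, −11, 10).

29/(3√2)

P₁P₂ = (0, −3, 3) and P₁P₃ = (3, 0, 12), so a normal is n = P₁P₂ × P₁P₃ = (−36, 9, 9).
d = |(-36)·(-13) + 9·(-71) + 9·21 − 279| / √(1296 + 81 + 81) = |-261| / (27√2) = 29√2/6.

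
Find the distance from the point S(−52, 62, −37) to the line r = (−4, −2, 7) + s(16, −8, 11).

16√5

Direction vector d = (16, −8, 11).
AP = (−48, 64, −44); AP·d = -1764, |AP|² = 8336, |d|² = 441.
distance² = |AP|² − (AP·d)²/|d|² = 8336 − 3111696/441 = 1280, so the distance is 16√5.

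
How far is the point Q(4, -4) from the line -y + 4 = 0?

8

d = |0·4 + (-1)·(-4) − (-4)| / √(0 + 1) = |8|/1 = 8.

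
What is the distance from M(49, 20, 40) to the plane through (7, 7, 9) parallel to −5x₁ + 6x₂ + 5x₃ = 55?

Parallel planes share the normal n = (−5, 6, 5); since (7, 7, 9) lies on the plane, its equation is −5x₁ + 6x₂ + 5x₃ = 52.
Then n·(49, 20, 40) − 52 = 23.
|n| = √(25 + 36 + 25) = √86, so the distance is |23|/√86 = 23/√86.

23/√86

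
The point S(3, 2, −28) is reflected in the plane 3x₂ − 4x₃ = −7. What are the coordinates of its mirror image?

(3, -28, 12)

n = (0, 3, −4), |n|² = 25, n·S − (-7) = 125, so t = 125/25 = 5.
Foot F = S − 5·n = (3, −13, −8); the reflection is 2F − S = (3, −28, 12).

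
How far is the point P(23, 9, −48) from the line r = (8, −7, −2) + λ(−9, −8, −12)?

Direction vector d = (−9, −8, −12).
AP = (15, 16, −46); AP·d = 289, |AP|² = 2597, |d|² = 289.
distance² = |AP|² − (AP·d)²/|d|² = 2597 − 83521/289 = 2308, so the distance is 2√577.

2√577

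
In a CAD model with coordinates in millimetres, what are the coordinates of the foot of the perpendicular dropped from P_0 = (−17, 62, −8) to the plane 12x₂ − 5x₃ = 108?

(-17, 14, 12)

n = (0, 12, −5), |n|² = 169, and n·P_0 − 108 = 676.
t = 676/169 = 4, so the foot is P_0 − t·n = (−17, 62, −8) − 4·(0, 12, −5) = (−17, 14, 12).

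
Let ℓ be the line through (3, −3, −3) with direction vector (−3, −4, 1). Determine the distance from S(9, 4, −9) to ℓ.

Direction vector d = (−3, −4, 1).
AP = (6, 7, −6); AP·d = -52, |AP|² = 121, |d|² = 26.
distance² = |AP|² − (AP·d)²/|d|² = 121 − 2704/26 = 17, so the distance is √17.

√17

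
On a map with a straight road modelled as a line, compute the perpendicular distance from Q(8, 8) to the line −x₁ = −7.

1

d = |(-1)·8 + 0·8 − (-7)| / √(1 + 0) = |-1|/1 = 1.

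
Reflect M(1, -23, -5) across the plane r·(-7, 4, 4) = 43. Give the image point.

With n = (-7, 4, 4), the signed offset is (n·M − 43)/|n|² = -162/81 = -2.
M' = M − 2t·n = (1, -23, -5) − (-4)·(-7, 4, 4) = (-27, -7, 11).

(-27, -7, 11)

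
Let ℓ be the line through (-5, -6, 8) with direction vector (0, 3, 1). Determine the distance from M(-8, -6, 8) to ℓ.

Direction vector d = (0, 3, 1).
AP = (-3, 0, 0), and AP × d = (0, 3, -9).
|AP × d|² = 90 and |d|² = 10, so the distance is √(90/10) = √9 = 3.

3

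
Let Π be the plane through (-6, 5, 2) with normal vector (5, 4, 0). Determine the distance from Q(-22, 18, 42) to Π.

The plane has equation n·(r − (-6, 5, 2)) = 0, i.e. n·r = -10.
Then n·(-22, 18, 42) - (-10) = -28.
|n| = √(25 + 16 + 0) = √41, so the distance is |-28|/√41 = 28√41/41.

28/√41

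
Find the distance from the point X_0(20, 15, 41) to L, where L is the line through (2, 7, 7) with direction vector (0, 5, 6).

2√142

Direction vector d = (0, 5, 6).
AP = (18, 8, 34); AP·d = 244, |AP|² = 1544, |d|² = 61.
distance² = |AP|² − (AP·d)²/|d|² = 1544 − 59536/61 = 568, so the distance is 2√142.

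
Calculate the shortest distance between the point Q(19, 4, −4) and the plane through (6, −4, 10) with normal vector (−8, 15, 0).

The plane has equation n·(r − (6, −4, 10)) = 0, i.e. n·r = -108.
Then n·(19, 4, −4) − (−108) = 16.
|n| = √(64 + 225 + 0) = 17, so the distance is |16|/17 = 16/17.

16/17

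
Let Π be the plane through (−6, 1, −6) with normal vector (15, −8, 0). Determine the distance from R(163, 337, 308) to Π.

9

The plane has equation n·(r − (−6, 1, −6)) = 0, i.e. n·r = -98.
Then n·(163, 337, 308) − (−98) = −153.
|n| = √(225 + 64 + 0) = 17, so the distance is |-153|/17 = 9.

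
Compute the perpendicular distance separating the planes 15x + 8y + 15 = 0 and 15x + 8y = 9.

With common normal n = (15, 8, 0) (|n| = 17), the distance is |(-15) − 9|/|n| = 24/17.

24/17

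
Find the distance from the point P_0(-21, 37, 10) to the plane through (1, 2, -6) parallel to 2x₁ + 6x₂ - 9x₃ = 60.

Parallel planes share the normal n = (2, 6, -9); since (1, 2, -6) lies on the plane, its equation is 2x₁ + 6x₂ - 9x₃ = 68.
d = |2·(-21) + 6·37 + (-9)·10 − 68| / √(4 + 36 + 81) = |22| / 11 = 2.

2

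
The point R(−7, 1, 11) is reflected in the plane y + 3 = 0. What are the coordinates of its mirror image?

n = (0, 1, 0), |n|² = 1, n·R − (-3) = 4, so t = 4/1 = 4.
Foot F = R − 4·n = (−7, −3, 11); the reflection is 2F − R = (−7, −7, 11).

(-7, -7, 11)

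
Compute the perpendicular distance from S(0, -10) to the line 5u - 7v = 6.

32√74/37

d = |5·0 + (-7)·(-10) − 6| / √(25 + 49) = |64|/√74 = 32√74/37.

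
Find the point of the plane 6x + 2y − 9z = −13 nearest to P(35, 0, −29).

n = (6, 2, −9), |n|² = 121, and n·P − (-13) = 484.
t = 484/121 = 4, so the foot is P − t·n = (35, 0, −29) − 4·(6, 2, −9) = (11, −8, 7).

(11, -8, 7)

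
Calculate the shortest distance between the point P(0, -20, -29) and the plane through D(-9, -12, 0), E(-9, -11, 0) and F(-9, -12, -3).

DE = (0, 1, 0) and DF = (0, 0, -3), so a normal is n = DE × DF = (-3, 0, 0).
d = |(-3)·0 − 27| / √(9 + 0 + 0) = |-27| / 3 = 9.

9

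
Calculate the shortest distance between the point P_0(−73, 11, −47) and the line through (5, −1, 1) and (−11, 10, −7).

A direction vector is d = (−16, 11, −8).
AP = (−78, 12, −48); AP·d = 1764, |AP|² = 8532, |d|² = 441.
distance² = |AP|² − (AP·d)²/|d|² = 8532 − 3111696/441 = 1476, so the distance is 6√41.

6√41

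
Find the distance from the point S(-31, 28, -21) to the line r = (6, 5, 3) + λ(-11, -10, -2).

Direction vector d = (-11, -10, -2).
AP = (-37, 23, -24), and AP × d = (-286, 190, 623).
|AP × d|² = 506025 and |d|² = 225, so the distance is √(506025/225) = √2249.

√2249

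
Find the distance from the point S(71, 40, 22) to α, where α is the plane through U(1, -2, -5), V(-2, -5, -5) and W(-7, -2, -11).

12√34/17

UV = (-3, -3, 0) and UW = (-8, 0, -6), so a normal is n = UV × UW = (18, -18, -24).
d = |18·71 + (-18)·40 + (-24)·22 − 174| / √(324 + 324 + 576) = |-144| / (6√34) = 12√34/17.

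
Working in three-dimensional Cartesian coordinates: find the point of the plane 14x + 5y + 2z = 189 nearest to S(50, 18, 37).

(8, 3, 31)

n = (14, 5, 2), |n|² = 225, and n·S − 189 = 675.
t = 675/225 = 3, so the foot is S − t·n = (50, 18, 37) − 3·(14, 5, 2) = (8, 3, 31).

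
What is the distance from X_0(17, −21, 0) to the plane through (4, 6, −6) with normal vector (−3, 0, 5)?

9/√34

The plane has equation n·(r − (4, 6, −6)) = 0, i.e. n·r = -42.
Then n·(17, −21, 0) − (−42) = −9.
|n| = √(9 + 0 + 25) = √34, so the distance is |-9|/√34 = 9√34/34.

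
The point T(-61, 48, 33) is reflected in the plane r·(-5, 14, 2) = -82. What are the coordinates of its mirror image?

(-11, -92, 13)

With n = (-5, 14, 2), the signed offset is (n·T − (-82))/|n|² = 1125/225 = 5.
T' = T − 2t·n = (-61, 48, 33) − 10·(-5, 14, 2) = (-11, -92, 13).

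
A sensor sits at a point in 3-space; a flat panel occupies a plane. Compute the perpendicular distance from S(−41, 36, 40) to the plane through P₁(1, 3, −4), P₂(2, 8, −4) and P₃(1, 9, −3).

P₁P₂ = (1, 5, 0) and P₁P₃ = (0, 6, 1), so a normal is n = P₁P₂ × P₁P₃ = (5, −1, 6).
Then n·(−41, 36, 40) − (−22) = 21.
|n| = √(25 + 1 + 36) = √62, so the distance is |21|/√62 = 21/√62.

21√62/62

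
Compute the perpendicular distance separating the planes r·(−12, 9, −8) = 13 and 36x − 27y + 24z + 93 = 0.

18/17

Divide the second equation by -3 to match normals: −12x + 9y − 8z = 31.
Both planes have normal n = (−12, 9, −8), |n| = 17. Any point on the first plane is at distance |31 − 13|/|n| = 18/17 from the second.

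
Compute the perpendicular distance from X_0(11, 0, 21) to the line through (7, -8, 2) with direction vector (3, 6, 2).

Direction vector d = (3, 6, 2).
AP = (4, 8, 19), and AP × d = (-98, 49, 0).
|AP × d|² = 12005 and |d|² = 49, so the distance is √(12005/49) = √245 = 7√5.

7√5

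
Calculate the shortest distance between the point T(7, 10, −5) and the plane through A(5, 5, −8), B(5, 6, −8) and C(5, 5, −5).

AB = (0, 1, 0) and AC = (0, 0, 3), so a normal is n = AB × AC = (3, 0, 0).
n = (3, 0, 0); n·P − 15 = 6; |n| = 3; distance = 6/3 = 2.

2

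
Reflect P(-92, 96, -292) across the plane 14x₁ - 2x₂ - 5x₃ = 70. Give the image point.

n = (14, -2, -5), |n|² = 225, n·P − 70 = -90, so t = -90/225 = -2/5.
Foot F = P − (-2/5)·n = (-432/5, 476/5, -294); the reflection is 2F − P = (-404/5, 472/5, -296).

(-404/5, 472/5, -296)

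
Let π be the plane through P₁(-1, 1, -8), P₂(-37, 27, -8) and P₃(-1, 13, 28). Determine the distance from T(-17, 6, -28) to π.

P₁P₂ = (-36, 26, 0) and P₁P₃ = (0, 12, 36), so a normal is n = P₁P₂ × P₁P₃ = (936, 1296, -432).
n = (936, 1296, -432); n·P − 3816 = 144; |n| = 1656; distance = 144/1656 = 2/23.

2/23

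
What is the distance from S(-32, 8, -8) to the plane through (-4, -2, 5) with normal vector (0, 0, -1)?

The plane has equation n·(r − (-4, -2, 5)) = 0, i.e. n·r = -5.
n = (0, 0, -1); n·P − (-5) = 13; |n| = 1; distance = 13/1 = 13.

13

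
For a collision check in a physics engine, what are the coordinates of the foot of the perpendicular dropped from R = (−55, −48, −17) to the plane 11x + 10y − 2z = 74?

n = (11, 10, −2), |n|² = 225, and n·R − 74 = -1125.
t = -1125/225 = -5, so the foot is R − t·n = (−55, −48, −17) − (-5)·(11, 10, −2) = (0, 2, −27).

(0, 2, -27)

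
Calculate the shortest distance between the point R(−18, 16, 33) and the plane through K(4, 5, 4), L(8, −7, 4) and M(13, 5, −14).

23/7

KL = (4, −12, 0) and KM = (9, 0, −18), so a normal is n = KL × KM = (216, 72, 108).
d = |216·(-18) + 72·16 + 108·33 − 1656| / √(46656 + 5184 + 11664) = |-828| / 252 = 23/7.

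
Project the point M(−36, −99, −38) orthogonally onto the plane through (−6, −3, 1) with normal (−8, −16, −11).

(4, -19, 17)

The perpendicular from M has direction n = (−8, −16, −11): r = (−36, −99, −38) + μ(−8, −16, −11).
Substitute into the plane: n·(M + μn) = 85 gives 2290 + 441μ = 85, so μ = -5.
Foot = (−36, −99, −38) + (-5)·(−8, −16, −11) = (4, −19, 17).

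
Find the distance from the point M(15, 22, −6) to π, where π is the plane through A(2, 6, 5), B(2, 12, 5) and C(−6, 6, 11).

AB = (0, 6, 0) and AC = (−8, 0, 6), so a normal is n = AB × AC = (36, 0, 48).
Then n·(15, 22, −6) − 312 = −60.
|n| = √(1296 + 0 + 2304) = 60, so the distance is |-60|/60 = 1.

1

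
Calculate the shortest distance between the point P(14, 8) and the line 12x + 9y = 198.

The normal to the line is n = (12, 9) with |n| = 15.
|n·P − 198| = |240 − 198| = 42, so the distance is 42/15 = 14/5.

14/5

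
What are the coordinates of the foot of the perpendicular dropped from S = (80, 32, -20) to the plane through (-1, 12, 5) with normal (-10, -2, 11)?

The perpendicular from S has direction n = (-10, -2, 11): r = (80, 32, -20) + λ(-10, -2, 11).
Substitute into the plane: n·(S + λn) = 41 gives -1084 + 225λ = 41, so λ = 5.
Foot = (80, 32, -20) + 5·(-10, -2, 11) = (30, 22, 35).

(30, 22, 35)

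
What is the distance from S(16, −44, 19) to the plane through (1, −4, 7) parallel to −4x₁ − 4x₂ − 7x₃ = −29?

16/9

Parallel planes share the normal n = (−4, −4, −7); since (1, −4, 7) lies on the plane, its equation is −4x₁ − 4x₂ − 7x₃ = -37.
Then n·(16, −44, 19) − (−37) = 16.
|n| = √(16 + 16 + 49) = 9, so the distance is |16|/9 = 16/9.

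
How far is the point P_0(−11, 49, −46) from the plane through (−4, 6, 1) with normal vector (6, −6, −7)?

The plane has equation n·(r − (−4, 6, 1)) = 0, i.e. n·r = -67.
Then n·(−11, 49, −46) − (−67) = 29.
|n| = √(36 + 36 + 49) = 11, so the distance is |29|/11 = 29/11.

29/11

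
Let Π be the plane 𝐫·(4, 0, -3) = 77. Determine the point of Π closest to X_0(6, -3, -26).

The perpendicular from X_0 has direction n = (4, 0, -3): r = (6, -3, -26) + μ(4, 0, -3).
Substitute into the plane: n·(X_0 + μn) = 77 gives 102 + 25μ = 77, so μ = -1.
Foot = (6, -3, -26) + (-1)·(4, 0, -3) = (2, -3, -23).

(2, -3, -23)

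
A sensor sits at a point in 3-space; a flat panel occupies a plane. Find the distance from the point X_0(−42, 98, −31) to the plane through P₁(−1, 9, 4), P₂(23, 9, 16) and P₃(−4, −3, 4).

P₁P₂ = (24, 0, 12) and P₁P₃ = (−3, −12, 0), so a normal is n = P₁P₂ × P₁P₃ = (144, −36, −288).
n = (144, −36, −288); n·P − (-1620) = 972; |n| = 324; distance = 972/324 = 3.

3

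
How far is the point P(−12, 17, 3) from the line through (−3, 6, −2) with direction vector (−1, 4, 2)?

√38

Direction vector d = (−1, 4, 2).
AP = (−9, 11, 5); AP·d = 63, |AP|² = 227, |d|² = 21.
distance² = |AP|² − (AP·d)²/|d|² = 227 − 3969/21 = 38, so the distance is √38.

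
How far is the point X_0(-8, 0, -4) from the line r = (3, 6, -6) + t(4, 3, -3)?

5

Direction vector d = (4, 3, -3).
AP = (-11, -6, 2); AP·d = -68, |AP|² = 161, |d|² = 34.
distance² = |AP|² − (AP·d)²/|d|² = 161 − 4624/34 = 25, so the distance is 5.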